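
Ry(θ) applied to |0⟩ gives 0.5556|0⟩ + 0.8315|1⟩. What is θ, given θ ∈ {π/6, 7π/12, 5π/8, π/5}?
5π/8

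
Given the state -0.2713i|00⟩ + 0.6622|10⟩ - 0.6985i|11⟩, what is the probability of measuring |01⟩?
0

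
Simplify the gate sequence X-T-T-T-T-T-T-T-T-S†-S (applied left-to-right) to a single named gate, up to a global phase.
X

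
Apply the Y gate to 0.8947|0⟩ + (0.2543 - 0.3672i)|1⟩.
(-0.3672 - 0.2543i)|0⟩ + 0.8947i|1⟩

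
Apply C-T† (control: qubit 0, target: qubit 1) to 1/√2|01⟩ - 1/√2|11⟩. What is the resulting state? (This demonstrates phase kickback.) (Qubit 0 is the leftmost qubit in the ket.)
1/√2|01⟩ + (-1/2 + (1/2)i)|11⟩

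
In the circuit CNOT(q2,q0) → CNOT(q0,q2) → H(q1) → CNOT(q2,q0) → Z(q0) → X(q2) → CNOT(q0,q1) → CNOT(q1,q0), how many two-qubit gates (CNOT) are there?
5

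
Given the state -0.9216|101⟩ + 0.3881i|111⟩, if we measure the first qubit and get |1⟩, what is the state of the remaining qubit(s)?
-0.9216|01⟩ + 0.3881i|11⟩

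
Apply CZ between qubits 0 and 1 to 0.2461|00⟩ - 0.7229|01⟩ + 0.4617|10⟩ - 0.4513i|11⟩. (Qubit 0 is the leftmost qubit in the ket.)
0.2461|00⟩ - 0.7229|01⟩ + 0.4617|10⟩ + 0.4513i|11⟩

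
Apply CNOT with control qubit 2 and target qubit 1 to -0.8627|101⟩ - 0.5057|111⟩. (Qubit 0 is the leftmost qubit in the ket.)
-0.5057|101⟩ - 0.8627|111⟩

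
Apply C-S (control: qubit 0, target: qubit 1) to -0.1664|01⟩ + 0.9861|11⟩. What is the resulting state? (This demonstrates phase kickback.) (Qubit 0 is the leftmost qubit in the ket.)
-0.1664|01⟩ + 0.9861i|11⟩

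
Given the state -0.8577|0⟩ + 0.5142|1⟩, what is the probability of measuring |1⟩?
0.2644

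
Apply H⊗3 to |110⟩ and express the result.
1/√8|000⟩ + 1/√8|001⟩ - 1/√8|010⟩ - 1/√8|011⟩ - 1/√8|100⟩ - 1/√8|101⟩ + 1/√8|110⟩ + 1/√8|111⟩

H⊗3 gives amp(|y⟩) = (1/2√2) Σ_x (−1)^(x·y) amp(|x⟩), where x·y is the number of positions in which both x and y have a 1.
|000⟩: (1)/(2√2) = 1/√8
|001⟩: (1)/(2√2) = 1/√8
|010⟩: (-1)/(2√2) = -1/√8
|011⟩: (-1)/(2√2) = -1/√8
|100⟩: (-1)/(2√2) = -1/√8
|101⟩: (-1)/(2√2) = -1/√8
|110⟩: (1)/(2√2) = 1/√8
|111⟩: (1)/(2√2) = 1/√8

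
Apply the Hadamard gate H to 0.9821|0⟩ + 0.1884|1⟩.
0.8277|0⟩ + 0.5612|1⟩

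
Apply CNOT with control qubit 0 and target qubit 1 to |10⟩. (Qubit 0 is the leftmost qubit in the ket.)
|11⟩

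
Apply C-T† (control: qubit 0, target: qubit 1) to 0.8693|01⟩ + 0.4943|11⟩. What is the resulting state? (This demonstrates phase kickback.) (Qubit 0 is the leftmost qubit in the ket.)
0.8693|01⟩ + (0.3495 - 0.3495i)|11⟩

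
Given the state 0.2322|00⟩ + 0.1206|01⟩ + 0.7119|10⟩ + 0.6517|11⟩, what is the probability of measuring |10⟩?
0.5068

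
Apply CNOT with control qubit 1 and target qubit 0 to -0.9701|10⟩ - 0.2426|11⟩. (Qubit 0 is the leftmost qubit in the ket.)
-0.2426|01⟩ - 0.9701|10⟩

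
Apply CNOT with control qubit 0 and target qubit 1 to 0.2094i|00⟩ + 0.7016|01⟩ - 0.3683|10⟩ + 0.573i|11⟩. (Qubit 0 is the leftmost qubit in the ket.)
0.2094i|00⟩ + 0.7016|01⟩ + 0.573i|10⟩ - 0.3683|11⟩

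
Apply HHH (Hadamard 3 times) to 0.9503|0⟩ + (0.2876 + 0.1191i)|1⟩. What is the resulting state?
(0.8753 + 0.08422i)|0⟩ + (0.4686 - 0.08422i)|1⟩

H² = I, so H^3 = H: a single Hadamard. With (a, b) = (0.9503, (0.2876 + 0.1191i)), H gives ((a + b)/√2, (a − b)/√2) = ((0.8753 + 0.08422i), (0.4686 - 0.08422i)).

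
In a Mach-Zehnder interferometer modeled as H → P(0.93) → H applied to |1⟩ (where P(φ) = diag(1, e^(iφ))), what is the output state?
(0.2011 - 0.4008i)|0⟩ + (0.7989 + 0.4008i)|1⟩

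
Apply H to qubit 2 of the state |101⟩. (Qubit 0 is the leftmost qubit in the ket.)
1/√2|100⟩ - 1/√2|101⟩

H on qubit 2 mixes each pair of kets that differ only in qubit 2: amplitudes (a, b) of (|…0…⟩, |…1…⟩) become ((a + b)/√2, (a − b)/√2). Kets absent from the input have amplitude 0.
(|100⟩, |101⟩): (a, b) = (0, 1) → (1/√2, -1/√2)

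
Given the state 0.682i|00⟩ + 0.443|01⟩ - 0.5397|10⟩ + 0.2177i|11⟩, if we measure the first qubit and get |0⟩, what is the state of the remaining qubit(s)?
0.8386i|0⟩ + 0.5447|1⟩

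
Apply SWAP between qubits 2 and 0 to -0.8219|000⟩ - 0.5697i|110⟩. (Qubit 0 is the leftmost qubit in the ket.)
-0.8219|000⟩ - 0.5697i|011⟩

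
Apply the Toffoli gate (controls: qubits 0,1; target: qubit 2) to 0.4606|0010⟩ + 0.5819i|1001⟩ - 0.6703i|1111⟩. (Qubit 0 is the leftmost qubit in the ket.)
0.4606|0010⟩ + 0.5819i|1001⟩ - 0.6703i|1101⟩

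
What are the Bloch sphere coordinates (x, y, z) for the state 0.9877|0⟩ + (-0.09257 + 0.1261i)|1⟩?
(-0.1829, 0.2491, 0.9511)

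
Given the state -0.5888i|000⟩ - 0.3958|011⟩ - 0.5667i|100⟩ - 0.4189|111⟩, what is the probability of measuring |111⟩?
0.1755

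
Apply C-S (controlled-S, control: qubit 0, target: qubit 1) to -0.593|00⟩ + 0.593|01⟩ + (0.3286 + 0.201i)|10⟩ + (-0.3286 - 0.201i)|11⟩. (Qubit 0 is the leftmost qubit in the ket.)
-0.593|00⟩ + 0.593|01⟩ + (0.3286 + 0.201i)|10⟩ + (0.201 - 0.3286i)|11⟩

C-S leaves the control-|0⟩ kets |00⟩, |01⟩ unchanged and applies S to qubit 1 on the control-|1⟩ pair (|10⟩, |11⟩).
S = [[1, 0], [0, i]].
With a = amp(|10⟩) = (0.3286 + 0.201i) and b = amp(|11⟩) = (-0.3286 - 0.201i):
new amp(|10⟩) = (1)·a = (0.3286 + 0.201i)
new amp(|11⟩) = (i)·b = (0.201 - 0.3286i)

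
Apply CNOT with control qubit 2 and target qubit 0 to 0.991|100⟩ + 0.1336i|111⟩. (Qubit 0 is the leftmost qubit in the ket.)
0.1336i|011⟩ + 0.991|100⟩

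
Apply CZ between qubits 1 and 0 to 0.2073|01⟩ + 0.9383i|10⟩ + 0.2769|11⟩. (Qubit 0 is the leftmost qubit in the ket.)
0.2073|01⟩ + 0.9383i|10⟩ - 0.2769|11⟩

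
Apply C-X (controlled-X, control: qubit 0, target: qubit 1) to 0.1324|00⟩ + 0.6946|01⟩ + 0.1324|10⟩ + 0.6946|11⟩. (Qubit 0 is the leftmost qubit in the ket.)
0.1324|00⟩ + 0.6946|01⟩ + 0.6946|10⟩ + 0.1324|11⟩

C-X leaves the control-|0⟩ kets |00⟩, |01⟩ unchanged and applies X to qubit 1 on the control-|1⟩ pair (|10⟩, |11⟩).
X = [[0, 1], [1, 0]].
With a = amp(|10⟩) = 0.1324 and b = amp(|11⟩) = 0.6946:
new amp(|10⟩) = (1)·b = 0.6946
new amp(|11⟩) = (1)·a = 0.1324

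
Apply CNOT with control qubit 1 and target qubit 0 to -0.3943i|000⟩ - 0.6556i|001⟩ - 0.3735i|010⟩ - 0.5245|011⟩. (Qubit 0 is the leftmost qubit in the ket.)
-0.3943i|000⟩ - 0.6556i|001⟩ - 0.3735i|110⟩ - 0.5245|111⟩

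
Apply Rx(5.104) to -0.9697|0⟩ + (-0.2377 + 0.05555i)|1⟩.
(0.8369 + 0.1322i)|0⟩ + (0.1976 + 0.493i)|1⟩

Rx(5.104) = [[cos(θ/2), −i·sin(θ/2)], [−i·sin(θ/2), cos(θ/2)]]; θ = 5.104, cos(θ/2) ≈ -0.831167, sin(θ/2) ≈ 0.556022.
With a = amp(|0⟩) = -0.9697 and b = amp(|1⟩) = (-0.2377 + 0.05555i):
new amp(|0⟩) = (-0.831167)·a + (-0.556022i)·b = (0.8369 + 0.1322i)
new amp(|1⟩) = (-0.556022i)·a + (-0.831167)·b = (0.1976 + 0.493i)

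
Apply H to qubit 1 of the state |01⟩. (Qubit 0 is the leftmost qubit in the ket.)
1/√2|00⟩ - 1/√2|01⟩

H on qubit 1 mixes each pair of kets that differ only in qubit 1: amplitudes (a, b) of (|…0…⟩, |…1…⟩) become ((a + b)/√2, (a − b)/√2). Kets absent from the input have amplitude 0.
(|00⟩, |01⟩): (a, b) = (0, 1) → (1/√2, -1/√2)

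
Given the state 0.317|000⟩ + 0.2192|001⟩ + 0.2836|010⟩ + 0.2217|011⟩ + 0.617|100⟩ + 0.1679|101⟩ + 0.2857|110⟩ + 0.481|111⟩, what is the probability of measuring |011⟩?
0.04915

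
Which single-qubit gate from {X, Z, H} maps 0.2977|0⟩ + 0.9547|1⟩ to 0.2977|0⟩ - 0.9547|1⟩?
Z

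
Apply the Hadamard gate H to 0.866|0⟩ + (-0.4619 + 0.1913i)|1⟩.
(0.2857 + 0.1353i)|0⟩ + (0.939 - 0.1353i)|1⟩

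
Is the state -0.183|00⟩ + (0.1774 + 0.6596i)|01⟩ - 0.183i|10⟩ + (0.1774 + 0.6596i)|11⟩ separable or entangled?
Entangled

Writing the state as a|00⟩ + b|01⟩ + c|10⟩ + d|11⟩, it is a product state iff ad − bc = 0.
Here (a, b, c, d) = (-0.183, (0.1774 + 0.6596i), -0.183i, (0.1774 + 0.6596i)): ad − bc = (-0.183)(0.1774 + 0.6596i) − (0.1774 + 0.6596i)(-0.183i) = (-0.1532 - 0.08824i) ≠ 0, so the state is entangled.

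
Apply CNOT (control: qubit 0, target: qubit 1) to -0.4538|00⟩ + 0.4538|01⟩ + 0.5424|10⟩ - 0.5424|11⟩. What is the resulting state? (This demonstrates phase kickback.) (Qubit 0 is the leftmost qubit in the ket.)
-0.4538|00⟩ + 0.4538|01⟩ - 0.5424|10⟩ + 0.5424|11⟩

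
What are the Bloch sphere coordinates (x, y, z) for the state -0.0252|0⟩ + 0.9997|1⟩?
(-0.05038, 0, -0.9988)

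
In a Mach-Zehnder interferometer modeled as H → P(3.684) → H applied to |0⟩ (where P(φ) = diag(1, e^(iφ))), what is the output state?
(0.07177 - 0.2581i)|0⟩ + (0.9282 + 0.2581i)|1⟩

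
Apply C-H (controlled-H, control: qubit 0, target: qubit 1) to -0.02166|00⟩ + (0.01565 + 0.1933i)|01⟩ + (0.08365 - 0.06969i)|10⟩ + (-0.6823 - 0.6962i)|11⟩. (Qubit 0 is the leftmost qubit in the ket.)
-0.02166|00⟩ + (0.01565 + 0.1933i)|01⟩ + (-0.4233 - 0.5416i)|10⟩ + (0.5416 + 0.443i)|11⟩

C-H leaves the control-|0⟩ kets |00⟩, |01⟩ unchanged and applies H to qubit 1 on the control-|1⟩ pair (|10⟩, |11⟩).
H = [[1/√2, 1/√2], [1/√2, -1/√2]].
With a = amp(|10⟩) = (0.08365 - 0.06969i) and b = amp(|11⟩) = (-0.6823 - 0.6962i):
new amp(|10⟩) = (1/√2)·a + (1/√2)·b = (-0.4233 - 0.5416i)
new amp(|11⟩) = (1/√2)·a + (-1/√2)·b = (0.5416 + 0.443i)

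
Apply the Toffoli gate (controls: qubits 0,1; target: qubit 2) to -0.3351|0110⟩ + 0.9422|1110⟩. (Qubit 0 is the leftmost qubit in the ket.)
-0.3351|0110⟩ + 0.9422|1100⟩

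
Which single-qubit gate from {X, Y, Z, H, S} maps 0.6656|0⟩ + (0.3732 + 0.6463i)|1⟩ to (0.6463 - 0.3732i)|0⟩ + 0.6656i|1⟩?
Y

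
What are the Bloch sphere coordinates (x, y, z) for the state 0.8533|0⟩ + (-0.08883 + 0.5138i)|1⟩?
(-0.1516, 0.8769, 0.4562)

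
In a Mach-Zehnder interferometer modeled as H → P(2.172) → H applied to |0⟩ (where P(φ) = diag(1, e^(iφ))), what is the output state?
(0.2172 + 0.4123i)|0⟩ + (0.7828 - 0.4123i)|1⟩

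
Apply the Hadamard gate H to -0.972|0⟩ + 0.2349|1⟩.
-0.5212|0⟩ - 0.8534|1⟩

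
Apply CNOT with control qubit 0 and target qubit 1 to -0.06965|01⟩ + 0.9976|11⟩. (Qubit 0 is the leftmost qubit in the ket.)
-0.06965|01⟩ + 0.9976|10⟩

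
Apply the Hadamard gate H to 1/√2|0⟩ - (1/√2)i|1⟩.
(1/2 - (1/2)i)|0⟩ + (1/2 + (1/2)i)|1⟩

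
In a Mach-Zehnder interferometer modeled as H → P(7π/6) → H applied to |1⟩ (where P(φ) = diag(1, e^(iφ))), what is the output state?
(0.933 + 0.25i)|0⟩ + (0.06699 - 0.25i)|1⟩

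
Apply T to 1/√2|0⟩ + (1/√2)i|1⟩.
1/√2|0⟩ + (-1/2 + (1/2)i)|1⟩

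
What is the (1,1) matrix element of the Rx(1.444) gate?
0.7505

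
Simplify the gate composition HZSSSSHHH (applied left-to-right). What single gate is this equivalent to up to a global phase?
X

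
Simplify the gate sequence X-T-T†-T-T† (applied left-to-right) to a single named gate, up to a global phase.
X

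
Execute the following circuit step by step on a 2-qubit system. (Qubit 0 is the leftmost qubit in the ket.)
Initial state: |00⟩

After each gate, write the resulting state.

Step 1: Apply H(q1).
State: 1/√2|00⟩ + 1/√2|01⟩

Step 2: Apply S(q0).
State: 1/√2|00⟩ + 1/√2|01⟩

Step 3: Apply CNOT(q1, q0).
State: 1/√2|00⟩ + 1/√2|11⟩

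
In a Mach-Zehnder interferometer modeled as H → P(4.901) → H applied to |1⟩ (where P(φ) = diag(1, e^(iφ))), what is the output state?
(0.4063 + 0.4911i)|0⟩ + (0.5937 - 0.4911i)|1⟩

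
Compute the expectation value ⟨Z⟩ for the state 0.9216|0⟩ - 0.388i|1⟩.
0.6988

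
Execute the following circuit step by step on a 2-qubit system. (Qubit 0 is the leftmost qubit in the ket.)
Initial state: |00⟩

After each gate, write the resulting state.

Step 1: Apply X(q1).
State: |01⟩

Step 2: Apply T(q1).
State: (1/√2 + (1/√2)i)|01⟩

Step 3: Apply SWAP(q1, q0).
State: (1/√2 + (1/√2)i)|10⟩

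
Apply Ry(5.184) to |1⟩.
-0.5223|0⟩ - 0.8527|1⟩

Ry(5.184) = [[cos(θ/2), −sin(θ/2)], [sin(θ/2), cos(θ/2)]]; θ = 5.184, cos(θ/2) ≈ -0.852737, sin(θ/2) ≈ 0.52234.
With a = amp(|0⟩) = 0 and b = amp(|1⟩) = 1:
new amp(|0⟩) = (-0.852737)·a + (-0.52234)·b = -0.5223
new amp(|1⟩) = (0.52234)·a + (-0.852737)·b = -0.8527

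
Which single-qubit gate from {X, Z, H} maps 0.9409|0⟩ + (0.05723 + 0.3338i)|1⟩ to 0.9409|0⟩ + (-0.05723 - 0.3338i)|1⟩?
Z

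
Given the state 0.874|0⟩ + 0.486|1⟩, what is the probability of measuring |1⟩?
0.2362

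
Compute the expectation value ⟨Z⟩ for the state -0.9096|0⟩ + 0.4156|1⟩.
0.6546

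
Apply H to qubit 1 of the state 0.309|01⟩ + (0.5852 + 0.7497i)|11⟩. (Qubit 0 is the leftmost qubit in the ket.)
0.2185|00⟩ - 0.2185|01⟩ + (0.4138 + 0.5301i)|10⟩ + (-0.4138 - 0.5301i)|11⟩

H on qubit 1 mixes each pair of kets that differ only in qubit 1: amplitudes (a, b) of (|…0…⟩, |…1…⟩) become ((a + b)/√2, (a − b)/√2). Kets absent from the input have amplitude 0.
(|00⟩, |01⟩): (a, b) = (0, 0.309) → (0.2185, -0.2185)
(|10⟩, |11⟩): (a, b) = (0, (0.5852 + 0.7497i)) → ((0.4138 + 0.5301i), (-0.4138 - 0.5301i))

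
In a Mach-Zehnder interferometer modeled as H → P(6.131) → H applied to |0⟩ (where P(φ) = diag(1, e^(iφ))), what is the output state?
(0.9942 - 0.0758i)|0⟩ + (0.005779 + 0.0758i)|1⟩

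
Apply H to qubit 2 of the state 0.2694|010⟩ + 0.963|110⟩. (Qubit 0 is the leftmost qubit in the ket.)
0.1905|010⟩ + 0.1905|011⟩ + 0.6809|110⟩ + 0.6809|111⟩

H on qubit 2 mixes each pair of kets that differ only in qubit 2: amplitudes (a, b) of (|…0…⟩, |…1…⟩) become ((a + b)/√2, (a − b)/√2). Kets absent from the input have amplitude 0.
(|010⟩, |011⟩): (a, b) = (0.2694, 0) → (0.1905, 0.1905)
(|110⟩, |111⟩): (a, b) = (0.963, 0) → (0.6809, 0.6809)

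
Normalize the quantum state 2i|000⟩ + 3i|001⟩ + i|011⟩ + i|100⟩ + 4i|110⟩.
0.3592i|000⟩ + 0.5388i|001⟩ + 0.1796i|011⟩ + 0.1796i|100⟩ + 0.7184i|110⟩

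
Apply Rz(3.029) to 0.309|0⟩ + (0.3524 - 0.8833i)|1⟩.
(0.01739 - 0.3085i)|0⟩ + (0.9017 + 0.3021i)|1⟩

Rz(3.029) = [[e^(−iθ/2), 0], [0, e^(iθ/2)]] with e^(±iθ/2) = cos(θ/2) ± i·sin(θ/2); θ = 3.029, cos(θ/2) ≈ 0.0562666, sin(θ/2) ≈ 0.998416.
With a = amp(|0⟩) = 0.309 and b = amp(|1⟩) = (0.3524 - 0.8833i):
new amp(|0⟩) = (0.0562666 - 0.998416i)·a = (0.01739 - 0.3085i)
new amp(|1⟩) = (0.0562666 + 0.998416i)·b = (0.9017 + 0.3021i)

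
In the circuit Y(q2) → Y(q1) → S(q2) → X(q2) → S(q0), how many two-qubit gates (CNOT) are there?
0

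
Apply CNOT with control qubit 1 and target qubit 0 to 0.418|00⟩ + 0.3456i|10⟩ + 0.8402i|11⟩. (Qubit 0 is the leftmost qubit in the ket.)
0.418|00⟩ + 0.8402i|01⟩ + 0.3456i|10⟩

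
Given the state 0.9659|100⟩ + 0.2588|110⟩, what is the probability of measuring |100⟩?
0.933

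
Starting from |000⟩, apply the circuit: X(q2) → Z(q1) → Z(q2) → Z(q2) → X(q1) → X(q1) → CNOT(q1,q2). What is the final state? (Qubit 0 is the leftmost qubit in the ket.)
|001⟩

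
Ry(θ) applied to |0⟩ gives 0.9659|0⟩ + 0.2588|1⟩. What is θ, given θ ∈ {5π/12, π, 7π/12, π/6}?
π/6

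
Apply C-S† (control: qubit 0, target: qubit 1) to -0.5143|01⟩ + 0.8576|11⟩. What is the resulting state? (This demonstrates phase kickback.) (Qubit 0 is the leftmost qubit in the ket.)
-0.5143|01⟩ - 0.8576i|11⟩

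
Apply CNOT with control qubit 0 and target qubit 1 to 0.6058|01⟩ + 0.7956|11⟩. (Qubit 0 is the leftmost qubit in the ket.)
0.6058|01⟩ + 0.7956|10⟩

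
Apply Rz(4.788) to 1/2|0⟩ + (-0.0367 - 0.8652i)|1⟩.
(-0.3667 - 0.3399i)|0⟩ + (0.6151 + 0.6095i)|1⟩

Rz(4.788) = [[e^(−iθ/2), 0], [0, e^(iθ/2)]] with e^(±iθ/2) = cos(θ/2) ± i·sin(θ/2); θ = 4.788, cos(θ/2) ≈ -0.733328, sin(θ/2) ≈ 0.679875.
With a = amp(|0⟩) = 1/2 and b = amp(|1⟩) = (-0.0367 - 0.8652i):
new amp(|0⟩) = (-0.733328 - 0.679875i)·a = (-0.3667 - 0.3399i)
new amp(|1⟩) = (-0.733328 + 0.679875i)·b = (0.6151 + 0.6095i)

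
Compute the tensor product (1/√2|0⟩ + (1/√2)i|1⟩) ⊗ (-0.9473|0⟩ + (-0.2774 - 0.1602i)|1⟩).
-0.6698|00⟩ + (-0.1962 - 0.1133i)|01⟩ - 0.6698i|10⟩ + (0.1133 - 0.1962i)|11⟩

amp(|b₁b₂…⟩) = product of the factor amplitudes for bits b₁, b₂, …; only kets whose every factor amplitude is nonzero survive.
|00⟩: (1/√2)(-0.9473) = -0.6698
|01⟩: (1/√2)(-0.2774 - 0.1602i) = (-0.1962 - 0.1133i)
|10⟩: ((1/√2)i)(-0.9473) = -0.6698i
|11⟩: ((1/√2)i)(-0.2774 - 0.1602i) = (0.1133 - 0.1962i)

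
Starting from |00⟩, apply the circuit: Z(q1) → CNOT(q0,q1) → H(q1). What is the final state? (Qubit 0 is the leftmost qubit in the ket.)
1/√2|00⟩ + 1/√2|01⟩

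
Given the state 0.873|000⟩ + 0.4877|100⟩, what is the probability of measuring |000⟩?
0.7621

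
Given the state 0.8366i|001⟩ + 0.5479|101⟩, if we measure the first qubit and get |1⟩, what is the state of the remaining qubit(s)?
|01⟩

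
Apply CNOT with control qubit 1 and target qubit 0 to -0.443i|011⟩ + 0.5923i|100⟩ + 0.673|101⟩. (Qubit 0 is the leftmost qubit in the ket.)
0.5923i|100⟩ + 0.673|101⟩ - 0.443i|111⟩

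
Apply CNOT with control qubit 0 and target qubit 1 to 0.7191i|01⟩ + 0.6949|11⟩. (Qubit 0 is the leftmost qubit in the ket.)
0.7191i|01⟩ + 0.6949|10⟩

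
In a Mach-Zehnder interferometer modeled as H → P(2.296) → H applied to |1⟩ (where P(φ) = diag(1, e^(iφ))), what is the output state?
(0.8316 - 0.3742i)|0⟩ + (0.1684 + 0.3742i)|1⟩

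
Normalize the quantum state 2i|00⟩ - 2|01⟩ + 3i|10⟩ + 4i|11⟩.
0.3482i|00⟩ - 0.3482|01⟩ + 0.5222i|10⟩ + 0.6963i|11⟩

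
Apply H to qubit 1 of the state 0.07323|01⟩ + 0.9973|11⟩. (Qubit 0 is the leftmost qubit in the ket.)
0.05178|00⟩ - 0.05178|01⟩ + 0.7052|10⟩ - 0.7052|11⟩

H on qubit 1 mixes each pair of kets that differ only in qubit 1: amplitudes (a, b) of (|…0…⟩, |…1…⟩) become ((a + b)/√2, (a − b)/√2). Kets absent from the input have amplitude 0.
(|00⟩, |01⟩): (a, b) = (0, 0.07323) → (0.05178, -0.05178)
(|10⟩, |11⟩): (a, b) = (0, 0.9973) → (0.7052, -0.7052)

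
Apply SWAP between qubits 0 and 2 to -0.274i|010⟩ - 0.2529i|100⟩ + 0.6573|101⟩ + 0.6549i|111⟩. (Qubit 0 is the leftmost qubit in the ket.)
-0.2529i|001⟩ - 0.274i|010⟩ + 0.6573|101⟩ + 0.6549i|111⟩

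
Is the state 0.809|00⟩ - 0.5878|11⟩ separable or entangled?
Entangled

Writing the state as a|00⟩ + b|01⟩ + c|10⟩ + d|11⟩, it is a product state iff ad − bc = 0.
Here (a, b, c, d) = (0.809, 0, 0, -0.5878): ad − bc = (0.809)(-0.5878) − (0)(0) = -0.4755 ≠ 0, so the state is entangled.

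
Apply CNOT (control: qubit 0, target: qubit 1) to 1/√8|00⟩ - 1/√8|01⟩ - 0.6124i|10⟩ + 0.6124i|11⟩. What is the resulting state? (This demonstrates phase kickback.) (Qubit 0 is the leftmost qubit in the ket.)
1/√8|00⟩ - 1/√8|01⟩ + 0.6124i|10⟩ - 0.6124i|11⟩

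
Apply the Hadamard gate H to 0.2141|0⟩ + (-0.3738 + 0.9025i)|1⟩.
(-0.1129 + 0.6382i)|0⟩ + (0.4157 - 0.6382i)|1⟩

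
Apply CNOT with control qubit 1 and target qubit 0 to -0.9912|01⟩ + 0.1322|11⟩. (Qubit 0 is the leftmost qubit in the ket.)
0.1322|01⟩ - 0.9912|11⟩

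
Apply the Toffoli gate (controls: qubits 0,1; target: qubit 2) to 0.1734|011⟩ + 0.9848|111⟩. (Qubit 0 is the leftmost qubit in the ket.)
0.1734|011⟩ + 0.9848|110⟩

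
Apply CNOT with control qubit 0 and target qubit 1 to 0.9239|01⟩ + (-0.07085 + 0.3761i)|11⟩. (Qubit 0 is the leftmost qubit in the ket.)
0.9239|01⟩ + (-0.07085 + 0.3761i)|10⟩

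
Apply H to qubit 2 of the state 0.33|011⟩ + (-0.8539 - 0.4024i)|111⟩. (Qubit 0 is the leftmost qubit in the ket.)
0.2333|010⟩ - 0.2333|011⟩ + (-0.6038 - 0.2845i)|110⟩ + (0.6038 + 0.2845i)|111⟩

H on qubit 2 mixes each pair of kets that differ only in qubit 2: amplitudes (a, b) of (|…0…⟩, |…1…⟩) become ((a + b)/√2, (a − b)/√2). Kets absent from the input have amplitude 0.
(|010⟩, |011⟩): (a, b) = (0, 0.33) → (0.2333, -0.2333)
(|110⟩, |111⟩): (a, b) = (0, (-0.8539 - 0.4024i)) → ((-0.6038 - 0.2845i), (0.6038 + 0.2845i))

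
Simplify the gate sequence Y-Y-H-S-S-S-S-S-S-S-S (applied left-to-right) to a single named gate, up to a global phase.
H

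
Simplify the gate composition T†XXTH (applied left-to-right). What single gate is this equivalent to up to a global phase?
H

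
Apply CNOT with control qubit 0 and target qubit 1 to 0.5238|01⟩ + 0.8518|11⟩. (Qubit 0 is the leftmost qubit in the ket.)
0.5238|01⟩ + 0.8518|10⟩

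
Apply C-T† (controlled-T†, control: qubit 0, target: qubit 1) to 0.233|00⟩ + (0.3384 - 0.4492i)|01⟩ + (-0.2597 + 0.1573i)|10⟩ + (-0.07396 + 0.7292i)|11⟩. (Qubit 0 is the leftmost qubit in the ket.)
0.233|00⟩ + (0.3384 - 0.4492i)|01⟩ + (-0.2597 + 0.1573i)|10⟩ + (0.4633 + 0.5679i)|11⟩

C-T† leaves the control-|0⟩ kets |00⟩, |01⟩ unchanged and applies T† to qubit 1 on the control-|1⟩ pair (|10⟩, |11⟩).
T† = [[1, 0], [0, (1/√2 - (1/√2)i)]].
With a = amp(|10⟩) = (-0.2597 + 0.1573i) and b = amp(|11⟩) = (-0.07396 + 0.7292i):
new amp(|10⟩) = (1)·a = (-0.2597 + 0.1573i)
new amp(|11⟩) = (1/√2 - (1/√2)i)·b = (0.4633 + 0.5679i)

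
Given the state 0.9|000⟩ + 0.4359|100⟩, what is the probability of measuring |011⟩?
0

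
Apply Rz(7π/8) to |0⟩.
(0.1951 - 0.9808i)|0⟩

Rz(7π/8) = [[e^(−iθ/2), 0], [0, e^(iθ/2)]] with e^(±iθ/2) = cos(θ/2) ± i·sin(θ/2); θ = 7π/8, cos(θ/2) ≈ 0.19509, sin(θ/2) ≈ 0.980785.
With a = amp(|0⟩) = 1 and b = amp(|1⟩) = 0:
new amp(|0⟩) = (0.19509 - 0.980785i)·a = (0.1951 - 0.9808i)
new amp(|1⟩) = (0.19509 + 0.980785i)·b = 0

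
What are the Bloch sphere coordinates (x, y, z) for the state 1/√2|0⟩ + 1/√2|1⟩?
(1, 0, 0)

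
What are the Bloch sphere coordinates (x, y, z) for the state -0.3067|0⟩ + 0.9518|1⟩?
(-0.5838, 0, -0.8119)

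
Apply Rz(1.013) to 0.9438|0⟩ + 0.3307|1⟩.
(0.8253 - 0.4579i)|0⟩ + (0.2892 + 0.1604i)|1⟩

Rz(1.013) = [[e^(−iθ/2), 0], [0, e^(iθ/2)]] with e^(±iθ/2) = cos(θ/2) ± i·sin(θ/2); θ = 1.013, cos(θ/2) ≈ 0.874448, sin(θ/2) ≈ 0.48512.
With a = amp(|0⟩) = 0.9438 and b = amp(|1⟩) = 0.3307:
new amp(|0⟩) = (0.874448 - 0.48512i)·a = (0.8253 - 0.4579i)
new amp(|1⟩) = (0.874448 + 0.48512i)·b = (0.2892 + 0.1604i)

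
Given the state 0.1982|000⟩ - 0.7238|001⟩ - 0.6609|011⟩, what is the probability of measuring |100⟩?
0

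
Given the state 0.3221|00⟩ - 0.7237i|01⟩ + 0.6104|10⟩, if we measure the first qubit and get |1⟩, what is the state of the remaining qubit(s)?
|0⟩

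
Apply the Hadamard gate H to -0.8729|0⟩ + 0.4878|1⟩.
-0.2723|0⟩ - 0.9622|1⟩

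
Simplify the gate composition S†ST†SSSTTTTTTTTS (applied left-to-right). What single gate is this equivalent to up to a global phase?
T†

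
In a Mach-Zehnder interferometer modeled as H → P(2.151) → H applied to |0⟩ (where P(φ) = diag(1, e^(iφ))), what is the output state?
(0.2259 + 0.4182i)|0⟩ + (0.7741 - 0.4182i)|1⟩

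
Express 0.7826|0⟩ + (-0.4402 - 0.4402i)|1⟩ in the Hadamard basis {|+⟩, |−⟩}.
(0.2421 - 0.3113i)|+⟩ + (0.8647 + 0.3113i)|−⟩

With |ψ⟩ = α|0⟩ + β|1⟩, the Hadamard-basis coefficients are ⟨+|ψ⟩ = (α + β)/√2 and ⟨−|ψ⟩ = (α − β)/√2.
Here α = 0.7826, β = (-0.4402 - 0.4402i): (α + β)/√2 = (0.2421 - 0.3113i), (α − β)/√2 = (0.8647 + 0.3113i).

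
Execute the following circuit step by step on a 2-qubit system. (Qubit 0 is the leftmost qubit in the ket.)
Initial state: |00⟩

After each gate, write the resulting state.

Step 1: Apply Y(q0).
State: i|10⟩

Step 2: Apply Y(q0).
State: |00⟩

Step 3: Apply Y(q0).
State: i|10⟩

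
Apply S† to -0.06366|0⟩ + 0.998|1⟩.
-0.06366|0⟩ - 0.998i|1⟩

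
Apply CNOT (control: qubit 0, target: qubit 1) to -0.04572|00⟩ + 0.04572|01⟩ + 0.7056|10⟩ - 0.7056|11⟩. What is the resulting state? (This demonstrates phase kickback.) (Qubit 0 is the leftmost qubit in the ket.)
-0.04572|00⟩ + 0.04572|01⟩ - 0.7056|10⟩ + 0.7056|11⟩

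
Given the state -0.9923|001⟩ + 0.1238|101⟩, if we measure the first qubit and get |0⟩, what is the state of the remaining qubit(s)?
-|01⟩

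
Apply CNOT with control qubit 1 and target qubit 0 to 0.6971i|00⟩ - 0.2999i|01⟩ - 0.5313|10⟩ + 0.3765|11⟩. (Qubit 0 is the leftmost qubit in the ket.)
0.6971i|00⟩ + 0.3765|01⟩ - 0.5313|10⟩ - 0.2999i|11⟩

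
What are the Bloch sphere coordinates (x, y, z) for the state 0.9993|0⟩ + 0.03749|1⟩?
(0.07493, 0, 0.9972)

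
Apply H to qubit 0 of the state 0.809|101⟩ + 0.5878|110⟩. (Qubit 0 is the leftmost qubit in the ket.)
0.572|001⟩ + 0.4156|010⟩ - 0.572|101⟩ - 0.4156|110⟩

H on qubit 0 mixes each pair of kets that differ only in qubit 0: amplitudes (a, b) of (|…0…⟩, |…1…⟩) become ((a + b)/√2, (a − b)/√2). Kets absent from the input have amplitude 0.
(|001⟩, |101⟩): (a, b) = (0, 0.809) → (0.572, -0.572)
(|010⟩, |110⟩): (a, b) = (0, 0.5878) → (0.4156, -0.4156)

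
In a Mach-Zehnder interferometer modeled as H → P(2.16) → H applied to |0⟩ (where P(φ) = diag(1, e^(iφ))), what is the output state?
(0.2222 + 0.4157i)|0⟩ + (0.7778 - 0.4157i)|1⟩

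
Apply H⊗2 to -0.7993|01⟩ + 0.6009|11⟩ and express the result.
-0.0992|00⟩ + 0.0992|01⟩ - 0.7001|10⟩ + 0.7001|11⟩

H⊗2 gives amp(|y⟩) = (1/2) Σ_x (−1)^(x·y) amp(|x⟩), where x·y is the number of positions in which both x and y have a 1.
|00⟩: (-0.7993 + 0.6009)/2 = -0.0992
|01⟩: (0.7993 - 0.6009)/2 = 0.0992
|10⟩: (-0.7993 - 0.6009)/2 = -0.7001
|11⟩: (0.7993 + 0.6009)/2 = 0.7001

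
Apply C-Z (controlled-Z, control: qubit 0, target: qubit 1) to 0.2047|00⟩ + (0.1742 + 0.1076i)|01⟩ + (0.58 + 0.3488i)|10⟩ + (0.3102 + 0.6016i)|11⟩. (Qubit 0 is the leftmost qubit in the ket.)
0.2047|00⟩ + (0.1742 + 0.1076i)|01⟩ + (0.58 + 0.3488i)|10⟩ + (-0.3102 - 0.6016i)|11⟩

C-Z leaves the control-|0⟩ kets |00⟩, |01⟩ unchanged and applies Z to qubit 1 on the control-|1⟩ pair (|10⟩, |11⟩).
Z = [[1, 0], [0, -1]].
With a = amp(|10⟩) = (0.58 + 0.3488i) and b = amp(|11⟩) = (0.3102 + 0.6016i):
new amp(|10⟩) = (1)·a = (0.58 + 0.3488i)
new amp(|11⟩) = (-1)·b = (-0.3102 - 0.6016i)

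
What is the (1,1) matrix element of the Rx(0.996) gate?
0.8785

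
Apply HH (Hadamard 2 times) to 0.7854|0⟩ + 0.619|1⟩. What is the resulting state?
0.7854|0⟩ + 0.619|1⟩

H² = I, so an even number of Hadamards cancels: H^2 = I and the state is unchanged.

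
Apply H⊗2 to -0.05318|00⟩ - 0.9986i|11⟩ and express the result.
(-0.02659 - 0.4993i)|00⟩ + (-0.02659 + 0.4993i)|01⟩ + (-0.02659 + 0.4993i)|10⟩ + (-0.02659 - 0.4993i)|11⟩

H⊗2 gives amp(|y⟩) = (1/2) Σ_x (−1)^(x·y) amp(|x⟩), where x·y is the number of positions in which both x and y have a 1.
|00⟩: (-0.05318 - 0.9986i)/2 = (-0.02659 - 0.4993i)
|01⟩: (-0.05318 + 0.9986i)/2 = (-0.02659 + 0.4993i)
|10⟩: (-0.05318 + 0.9986i)/2 = (-0.02659 + 0.4993i)
|11⟩: (-0.05318 - 0.9986i)/2 = (-0.02659 - 0.4993i)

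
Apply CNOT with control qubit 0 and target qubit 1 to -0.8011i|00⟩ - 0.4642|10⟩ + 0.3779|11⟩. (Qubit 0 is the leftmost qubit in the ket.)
-0.8011i|00⟩ + 0.3779|10⟩ - 0.4642|11⟩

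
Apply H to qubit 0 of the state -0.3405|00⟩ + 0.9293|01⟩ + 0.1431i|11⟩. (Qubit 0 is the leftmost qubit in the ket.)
-0.2408|00⟩ + (0.6571 + 0.1012i)|01⟩ - 0.2408|10⟩ + (0.6571 - 0.1012i)|11⟩

H on qubit 0 mixes each pair of kets that differ only in qubit 0: amplitudes (a, b) of (|…0…⟩, |…1…⟩) become ((a + b)/√2, (a − b)/√2). Kets absent from the input have amplitude 0.
(|00⟩, |10⟩): (a, b) = (-0.3405, 0) → (-0.2408, -0.2408)
(|01⟩, |11⟩): (a, b) = (0.9293, 0.1431i) → ((0.6571 + 0.1012i), (0.6571 - 0.1012i))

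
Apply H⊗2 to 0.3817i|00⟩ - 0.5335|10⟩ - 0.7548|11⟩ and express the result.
(-0.6442 + 0.1909i)|00⟩ + (0.1107 + 0.1909i)|01⟩ + (0.6442 + 0.1909i)|10⟩ + (-0.1107 + 0.1909i)|11⟩

H⊗2 gives amp(|y⟩) = (1/2) Σ_x (−1)^(x·y) amp(|x⟩), where x·y is the number of positions in which both x and y have a 1.
|00⟩: (0.3817i - 0.5335 - 0.7548)/2 = (-0.6442 + 0.1909i)
|01⟩: (0.3817i - 0.5335 + 0.7548)/2 = (0.1107 + 0.1909i)
|10⟩: (0.3817i + 0.5335 + 0.7548)/2 = (0.6442 + 0.1909i)
|11⟩: (0.3817i + 0.5335 - 0.7548)/2 = (-0.1107 + 0.1909i)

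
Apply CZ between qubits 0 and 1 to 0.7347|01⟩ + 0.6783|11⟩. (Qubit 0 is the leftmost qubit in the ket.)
0.7347|01⟩ - 0.6783|11⟩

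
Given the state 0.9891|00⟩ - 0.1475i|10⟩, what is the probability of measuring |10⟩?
0.02176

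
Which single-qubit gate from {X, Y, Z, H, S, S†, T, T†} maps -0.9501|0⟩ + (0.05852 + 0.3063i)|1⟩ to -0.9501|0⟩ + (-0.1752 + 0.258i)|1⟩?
T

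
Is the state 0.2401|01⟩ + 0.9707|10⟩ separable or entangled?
Entangled

Writing the state as a|00⟩ + b|01⟩ + c|10⟩ + d|11⟩, it is a product state iff ad − bc = 0.
Here (a, b, c, d) = (0, 0.2401, 0.9707, 0): ad − bc = (0)(0) − (0.2401)(0.9707) = -0.2331 ≠ 0, so the state is entangled.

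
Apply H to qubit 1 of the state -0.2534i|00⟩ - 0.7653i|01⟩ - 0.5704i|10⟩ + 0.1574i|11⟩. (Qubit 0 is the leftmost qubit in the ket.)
-0.7203i|00⟩ + 0.362i|01⟩ - 0.292i|10⟩ - 0.5146i|11⟩

H on qubit 1 mixes each pair of kets that differ only in qubit 1: amplitudes (a, b) of (|…0…⟩, |…1…⟩) become ((a + b)/√2, (a − b)/√2). Kets absent from the input have amplitude 0.
(|00⟩, |01⟩): (a, b) = (-0.2534i, -0.7653i) → (-0.7203i, 0.362i)
(|10⟩, |11⟩): (a, b) = (-0.5704i, 0.1574i) → (-0.292i, -0.5146i)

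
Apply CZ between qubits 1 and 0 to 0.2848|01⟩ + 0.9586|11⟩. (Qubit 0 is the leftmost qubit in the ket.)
0.2848|01⟩ - 0.9586|11⟩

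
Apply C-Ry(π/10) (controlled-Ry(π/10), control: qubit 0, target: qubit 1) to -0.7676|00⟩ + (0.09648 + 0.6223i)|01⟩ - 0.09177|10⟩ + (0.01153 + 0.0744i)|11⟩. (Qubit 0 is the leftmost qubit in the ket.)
-0.7676|00⟩ + (0.09648 + 0.6223i)|01⟩ + (-0.09244 - 0.01164i)|10⟩ + (-0.002968 + 0.07348i)|11⟩

C-Ry(π/10) leaves the control-|0⟩ kets |00⟩, |01⟩ unchanged and applies Ry(π/10) to qubit 1 on the control-|1⟩ pair (|10⟩, |11⟩).
Ry(π/10) = [[cos(θ/2), −sin(θ/2)], [sin(θ/2), cos(θ/2)]]; θ = π/10, cos(θ/2) ≈ 0.987688, sin(θ/2) ≈ 0.156434.
With a = amp(|10⟩) = -0.09177 and b = amp(|11⟩) = (0.01153 + 0.0744i):
new amp(|10⟩) = (0.987688)·a + (-0.156434)·b = (-0.09244 - 0.01164i)
new amp(|11⟩) = (0.156434)·a + (0.987688)·b = (-0.002968 + 0.07348i)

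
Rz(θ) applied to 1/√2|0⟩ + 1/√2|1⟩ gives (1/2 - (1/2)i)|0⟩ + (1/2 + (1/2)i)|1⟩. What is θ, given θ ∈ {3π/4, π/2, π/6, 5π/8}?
π/2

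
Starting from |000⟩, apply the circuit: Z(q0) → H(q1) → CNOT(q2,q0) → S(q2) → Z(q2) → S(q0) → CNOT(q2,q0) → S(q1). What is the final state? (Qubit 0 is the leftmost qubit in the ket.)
1/√2|000⟩ + (1/√2)i|010⟩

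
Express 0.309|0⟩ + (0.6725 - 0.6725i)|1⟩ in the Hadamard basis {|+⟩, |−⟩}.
(0.694 - 0.4755i)|+⟩ + (-0.257 + 0.4755i)|−⟩

With |ψ⟩ = α|0⟩ + β|1⟩, the Hadamard-basis coefficients are ⟨+|ψ⟩ = (α + β)/√2 and ⟨−|ψ⟩ = (α − β)/√2.
Here α = 0.309, β = (0.6725 - 0.6725i): (α + β)/√2 = (0.694 - 0.4755i), (α − β)/√2 = (-0.257 + 0.4755i).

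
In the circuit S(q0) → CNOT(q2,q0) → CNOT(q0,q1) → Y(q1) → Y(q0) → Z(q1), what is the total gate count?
6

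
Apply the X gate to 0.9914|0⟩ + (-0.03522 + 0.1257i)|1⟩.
(-0.03522 + 0.1257i)|0⟩ + 0.9914|1⟩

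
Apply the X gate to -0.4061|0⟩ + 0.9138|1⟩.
0.9138|0⟩ - 0.4061|1⟩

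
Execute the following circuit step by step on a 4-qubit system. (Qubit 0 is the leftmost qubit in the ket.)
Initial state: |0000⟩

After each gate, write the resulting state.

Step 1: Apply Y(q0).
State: i|1000⟩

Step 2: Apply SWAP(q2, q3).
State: i|1000⟩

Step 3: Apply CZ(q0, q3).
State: i|1000⟩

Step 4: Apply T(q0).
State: (-1/√2 + (1/√2)i)|1000⟩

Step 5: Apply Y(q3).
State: (-1/√2 - (1/√2)i)|1001⟩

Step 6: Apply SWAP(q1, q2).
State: (-1/√2 - (1/√2)i)|1001⟩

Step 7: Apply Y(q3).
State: (-1/√2 + (1/√2)i)|1000⟩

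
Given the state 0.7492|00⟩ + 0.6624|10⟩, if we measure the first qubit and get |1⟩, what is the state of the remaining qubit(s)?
|0⟩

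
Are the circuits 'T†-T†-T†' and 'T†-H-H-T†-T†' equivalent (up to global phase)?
Yes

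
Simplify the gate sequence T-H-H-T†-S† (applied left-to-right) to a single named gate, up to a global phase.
S†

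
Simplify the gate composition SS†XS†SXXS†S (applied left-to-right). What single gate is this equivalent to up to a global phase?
X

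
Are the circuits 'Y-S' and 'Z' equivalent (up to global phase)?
No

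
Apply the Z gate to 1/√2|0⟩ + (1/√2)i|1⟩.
1/√2|0⟩ - (1/√2)i|1⟩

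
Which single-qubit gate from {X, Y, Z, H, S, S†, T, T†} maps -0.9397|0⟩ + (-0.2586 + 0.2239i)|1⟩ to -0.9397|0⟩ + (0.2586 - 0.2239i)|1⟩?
Z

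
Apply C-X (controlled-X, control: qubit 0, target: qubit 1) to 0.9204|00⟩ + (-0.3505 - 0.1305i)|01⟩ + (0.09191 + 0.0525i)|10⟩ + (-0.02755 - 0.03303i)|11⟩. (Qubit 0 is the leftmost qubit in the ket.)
0.9204|00⟩ + (-0.3505 - 0.1305i)|01⟩ + (-0.02755 - 0.03303i)|10⟩ + (0.09191 + 0.0525i)|11⟩

C-X leaves the control-|0⟩ kets |00⟩, |01⟩ unchanged and applies X to qubit 1 on the control-|1⟩ pair (|10⟩, |11⟩).
X = [[0, 1], [1, 0]].
With a = amp(|10⟩) = (0.09191 + 0.0525i) and b = amp(|11⟩) = (-0.02755 - 0.03303i):
new amp(|10⟩) = (1)·b = (-0.02755 - 0.03303i)
new amp(|11⟩) = (1)·a = (0.09191 + 0.0525i)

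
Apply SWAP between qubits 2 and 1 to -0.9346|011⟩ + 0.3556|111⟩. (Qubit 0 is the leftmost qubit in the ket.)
-0.9346|011⟩ + 0.3556|111⟩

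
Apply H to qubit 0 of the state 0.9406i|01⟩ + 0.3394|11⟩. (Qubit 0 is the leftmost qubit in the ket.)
(0.24 + 0.6651i)|01⟩ + (-0.24 + 0.6651i)|11⟩

H on qubit 0 mixes each pair of kets that differ only in qubit 0: amplitudes (a, b) of (|…0…⟩, |…1…⟩) become ((a + b)/√2, (a − b)/√2). Kets absent from the input have amplitude 0.
(|01⟩, |11⟩): (a, b) = (0.9406i, 0.3394) → ((0.24 + 0.6651i), (-0.24 + 0.6651i))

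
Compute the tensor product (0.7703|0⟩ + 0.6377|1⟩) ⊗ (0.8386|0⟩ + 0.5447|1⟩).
0.646|00⟩ + 0.4196|01⟩ + 0.5348|10⟩ + 0.3474|11⟩

amp(|b₁b₂…⟩) = product of the factor amplitudes for bits b₁, b₂, …; only kets whose every factor amplitude is nonzero survive.
|00⟩: (0.7703)(0.8386) = 0.646
|01⟩: (0.7703)(0.5447) = 0.4196
|10⟩: (0.6377)(0.8386) = 0.5348
|11⟩: (0.6377)(0.5447) = 0.3474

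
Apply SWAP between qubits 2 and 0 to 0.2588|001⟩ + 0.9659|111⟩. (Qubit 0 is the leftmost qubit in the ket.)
0.2588|100⟩ + 0.9659|111⟩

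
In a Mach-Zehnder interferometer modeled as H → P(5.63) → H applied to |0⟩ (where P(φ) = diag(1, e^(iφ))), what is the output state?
(0.8971 - 0.3039i)|0⟩ + (0.1029 + 0.3039i)|1⟩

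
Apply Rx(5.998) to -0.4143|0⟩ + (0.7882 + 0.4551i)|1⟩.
(0.4748 - 0.112i)|0⟩ + (-0.7802 - 0.3916i)|1⟩

Rx(5.998) = [[cos(θ/2), −i·sin(θ/2)], [−i·sin(θ/2), cos(θ/2)]]; θ = 5.998, cos(θ/2) ≈ -0.989851, sin(θ/2) ≈ 0.14211.
With a = amp(|0⟩) = -0.4143 and b = amp(|1⟩) = (0.7882 + 0.4551i):
new amp(|0⟩) = (-0.989851)·a + (-0.14211i)·b = (0.4748 - 0.112i)
new amp(|1⟩) = (-0.14211i)·a + (-0.989851)·b = (-0.7802 - 0.3916i)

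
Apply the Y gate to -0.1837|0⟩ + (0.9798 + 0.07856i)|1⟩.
(0.07856 - 0.9798i)|0⟩ - 0.1837i|1⟩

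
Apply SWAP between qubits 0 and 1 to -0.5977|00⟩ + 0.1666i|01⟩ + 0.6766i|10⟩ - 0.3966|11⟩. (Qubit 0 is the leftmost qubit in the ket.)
-0.5977|00⟩ + 0.6766i|01⟩ + 0.1666i|10⟩ - 0.3966|11⟩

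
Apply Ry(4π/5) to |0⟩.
0.309|0⟩ + 0.9511|1⟩

Ry(4π/5) = [[cos(θ/2), −sin(θ/2)], [sin(θ/2), cos(θ/2)]]; θ = 4π/5, cos(θ/2) ≈ 0.309017, sin(θ/2) ≈ 0.951057.
With a = amp(|0⟩) = 1 and b = amp(|1⟩) = 0:
new amp(|0⟩) = (0.309017)·a + (-0.951057)·b = 0.309
new amp(|1⟩) = (0.951057)·a + (0.309017)·b = 0.9511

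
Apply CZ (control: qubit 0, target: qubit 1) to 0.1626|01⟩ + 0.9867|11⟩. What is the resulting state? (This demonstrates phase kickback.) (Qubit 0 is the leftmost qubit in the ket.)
0.1626|01⟩ - 0.9867|11⟩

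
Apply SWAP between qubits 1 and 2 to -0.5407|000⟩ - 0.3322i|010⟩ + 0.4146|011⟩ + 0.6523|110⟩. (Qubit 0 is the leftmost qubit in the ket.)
-0.5407|000⟩ - 0.3322i|001⟩ + 0.4146|011⟩ + 0.6523|101⟩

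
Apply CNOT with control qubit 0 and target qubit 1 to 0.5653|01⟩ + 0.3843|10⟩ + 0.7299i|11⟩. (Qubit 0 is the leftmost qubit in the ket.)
0.5653|01⟩ + 0.7299i|10⟩ + 0.3843|11⟩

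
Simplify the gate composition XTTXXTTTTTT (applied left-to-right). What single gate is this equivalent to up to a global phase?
X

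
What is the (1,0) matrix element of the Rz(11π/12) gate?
0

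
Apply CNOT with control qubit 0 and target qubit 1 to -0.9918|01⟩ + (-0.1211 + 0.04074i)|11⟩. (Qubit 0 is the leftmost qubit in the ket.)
-0.9918|01⟩ + (-0.1211 + 0.04074i)|10⟩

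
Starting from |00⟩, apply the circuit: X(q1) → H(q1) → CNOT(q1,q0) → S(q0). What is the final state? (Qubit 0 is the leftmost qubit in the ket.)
1/√2|00⟩ - (1/√2)i|11⟩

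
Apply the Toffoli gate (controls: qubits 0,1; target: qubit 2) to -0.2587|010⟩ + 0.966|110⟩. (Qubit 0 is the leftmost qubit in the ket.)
-0.2587|010⟩ + 0.966|111⟩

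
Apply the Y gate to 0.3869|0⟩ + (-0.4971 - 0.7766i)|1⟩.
(-0.7766 + 0.4971i)|0⟩ + 0.3869i|1⟩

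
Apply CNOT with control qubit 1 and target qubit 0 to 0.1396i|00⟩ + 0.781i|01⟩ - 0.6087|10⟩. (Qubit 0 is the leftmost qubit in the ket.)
0.1396i|00⟩ - 0.6087|10⟩ + 0.781i|11⟩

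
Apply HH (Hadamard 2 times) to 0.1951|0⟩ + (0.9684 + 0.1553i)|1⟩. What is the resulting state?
0.1951|0⟩ + (0.9684 + 0.1553i)|1⟩

H² = I, so an even number of Hadamards cancels: H^2 = I and the state is unchanged.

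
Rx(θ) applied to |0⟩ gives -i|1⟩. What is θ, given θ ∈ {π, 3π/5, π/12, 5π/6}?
π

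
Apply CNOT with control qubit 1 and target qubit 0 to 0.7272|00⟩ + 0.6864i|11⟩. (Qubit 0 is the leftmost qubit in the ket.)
0.7272|00⟩ + 0.6864i|01⟩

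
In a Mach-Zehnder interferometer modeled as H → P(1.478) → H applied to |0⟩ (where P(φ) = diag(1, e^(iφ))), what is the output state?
(0.5463 + 0.4978i)|0⟩ + (0.4537 - 0.4978i)|1⟩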